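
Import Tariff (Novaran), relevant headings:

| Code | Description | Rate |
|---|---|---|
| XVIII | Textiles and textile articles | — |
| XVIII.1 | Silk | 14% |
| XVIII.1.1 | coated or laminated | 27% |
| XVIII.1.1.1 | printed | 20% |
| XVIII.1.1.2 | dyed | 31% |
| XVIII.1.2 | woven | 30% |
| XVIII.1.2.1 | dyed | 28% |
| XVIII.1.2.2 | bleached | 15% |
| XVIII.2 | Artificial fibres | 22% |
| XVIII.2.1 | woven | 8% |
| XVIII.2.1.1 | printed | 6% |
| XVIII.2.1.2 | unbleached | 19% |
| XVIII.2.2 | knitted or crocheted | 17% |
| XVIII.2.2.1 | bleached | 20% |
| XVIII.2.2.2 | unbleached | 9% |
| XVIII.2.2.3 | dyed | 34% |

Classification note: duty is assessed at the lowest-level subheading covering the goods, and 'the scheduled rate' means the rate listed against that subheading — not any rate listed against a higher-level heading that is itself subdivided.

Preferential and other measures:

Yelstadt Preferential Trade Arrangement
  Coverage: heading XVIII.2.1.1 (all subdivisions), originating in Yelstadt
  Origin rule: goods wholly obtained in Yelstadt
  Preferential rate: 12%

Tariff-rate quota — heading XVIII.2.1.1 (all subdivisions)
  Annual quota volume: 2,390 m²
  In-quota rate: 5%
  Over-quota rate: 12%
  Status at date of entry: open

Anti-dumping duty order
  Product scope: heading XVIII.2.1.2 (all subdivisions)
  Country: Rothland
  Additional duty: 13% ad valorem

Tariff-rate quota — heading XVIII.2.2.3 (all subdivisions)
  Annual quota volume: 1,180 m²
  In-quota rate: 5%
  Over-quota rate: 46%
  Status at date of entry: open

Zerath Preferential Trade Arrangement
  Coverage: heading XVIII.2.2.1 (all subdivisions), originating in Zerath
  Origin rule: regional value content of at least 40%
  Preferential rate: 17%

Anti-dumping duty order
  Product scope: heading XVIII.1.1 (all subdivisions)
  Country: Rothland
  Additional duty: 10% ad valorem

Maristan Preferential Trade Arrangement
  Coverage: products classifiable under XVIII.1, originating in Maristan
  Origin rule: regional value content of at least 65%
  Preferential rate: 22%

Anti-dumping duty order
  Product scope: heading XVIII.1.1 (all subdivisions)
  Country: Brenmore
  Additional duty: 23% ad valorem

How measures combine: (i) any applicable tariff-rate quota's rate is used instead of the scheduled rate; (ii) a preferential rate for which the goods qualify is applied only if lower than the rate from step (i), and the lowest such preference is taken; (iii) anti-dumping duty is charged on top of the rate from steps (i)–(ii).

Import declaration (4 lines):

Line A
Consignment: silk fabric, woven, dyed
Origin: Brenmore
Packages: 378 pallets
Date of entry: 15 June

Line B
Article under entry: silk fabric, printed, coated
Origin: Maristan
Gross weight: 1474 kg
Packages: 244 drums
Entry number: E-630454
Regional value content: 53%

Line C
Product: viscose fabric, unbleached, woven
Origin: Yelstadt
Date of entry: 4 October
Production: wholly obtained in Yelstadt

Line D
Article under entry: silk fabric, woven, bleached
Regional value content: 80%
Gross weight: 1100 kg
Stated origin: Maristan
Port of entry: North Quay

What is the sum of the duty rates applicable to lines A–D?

82%

Line A: silk → XVIII.1; woven → XVIII.1.2; dyed → XVIII.1.2.1. Scheduled 28%. No special measure applies. → 28%.
Line B: silk → XVIII.1; coated → XVIII.1.1; printed → XVIII.1.1.1. Scheduled 20%. Maristan agreement on XVIII.1: RVC < 65%. → 20%.
Line C: viscose → XVIII.2; woven → XVIII.2.1; unbleached → XVIII.2.1.2. Scheduled 19%. Yelstadt agreement on XVIII.2.1.1: XVIII.2.1.2 not covered. → 19%.
Line D: silk → XVIII.1; woven → XVIII.1.2; bleached → XVIII.1.2.2. Scheduled 15%. Maristan agreement on XVIII.1: RVC ≥ 65% → 22% available; preference 22% not lower than 15% → no reduction. → 15%.
Sum: 28% + 20% + 19% + 15% = 82%.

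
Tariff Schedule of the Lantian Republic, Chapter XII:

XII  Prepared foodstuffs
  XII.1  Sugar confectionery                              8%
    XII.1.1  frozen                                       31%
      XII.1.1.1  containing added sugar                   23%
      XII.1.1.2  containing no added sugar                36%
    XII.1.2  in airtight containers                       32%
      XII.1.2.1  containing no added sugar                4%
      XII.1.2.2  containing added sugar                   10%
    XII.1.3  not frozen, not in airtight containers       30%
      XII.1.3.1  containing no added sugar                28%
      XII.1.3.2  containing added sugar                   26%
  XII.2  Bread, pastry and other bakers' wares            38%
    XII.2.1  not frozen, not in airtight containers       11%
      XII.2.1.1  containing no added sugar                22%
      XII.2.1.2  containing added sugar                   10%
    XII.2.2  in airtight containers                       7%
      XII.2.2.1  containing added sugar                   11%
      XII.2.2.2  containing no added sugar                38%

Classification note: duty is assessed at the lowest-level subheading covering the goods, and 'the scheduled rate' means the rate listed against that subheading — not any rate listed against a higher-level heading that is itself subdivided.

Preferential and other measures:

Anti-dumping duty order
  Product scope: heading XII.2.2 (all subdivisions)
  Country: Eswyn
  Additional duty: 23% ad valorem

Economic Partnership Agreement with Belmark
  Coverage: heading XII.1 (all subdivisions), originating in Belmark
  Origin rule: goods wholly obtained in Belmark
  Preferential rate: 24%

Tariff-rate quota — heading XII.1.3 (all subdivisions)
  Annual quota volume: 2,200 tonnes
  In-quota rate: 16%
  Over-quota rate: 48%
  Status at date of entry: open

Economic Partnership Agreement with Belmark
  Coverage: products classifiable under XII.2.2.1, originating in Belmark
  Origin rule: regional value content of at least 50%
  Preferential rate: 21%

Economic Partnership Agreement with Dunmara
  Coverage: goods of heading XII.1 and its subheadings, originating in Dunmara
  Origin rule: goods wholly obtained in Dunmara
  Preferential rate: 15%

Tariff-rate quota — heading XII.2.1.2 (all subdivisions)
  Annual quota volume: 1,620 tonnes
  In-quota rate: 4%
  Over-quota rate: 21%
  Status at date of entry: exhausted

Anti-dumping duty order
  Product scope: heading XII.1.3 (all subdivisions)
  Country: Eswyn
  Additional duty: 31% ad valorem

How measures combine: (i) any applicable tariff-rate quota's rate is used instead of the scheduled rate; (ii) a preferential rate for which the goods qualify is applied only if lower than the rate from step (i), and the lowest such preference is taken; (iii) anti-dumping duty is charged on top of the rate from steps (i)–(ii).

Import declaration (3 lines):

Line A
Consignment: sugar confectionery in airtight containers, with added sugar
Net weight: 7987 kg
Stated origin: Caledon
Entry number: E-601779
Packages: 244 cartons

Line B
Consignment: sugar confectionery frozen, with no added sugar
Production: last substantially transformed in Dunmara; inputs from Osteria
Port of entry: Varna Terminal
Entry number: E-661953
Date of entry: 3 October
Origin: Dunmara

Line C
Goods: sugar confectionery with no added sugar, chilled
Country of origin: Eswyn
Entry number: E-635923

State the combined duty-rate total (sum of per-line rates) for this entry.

93%

Line A: sugar confectionery → XII.1; in airtight containers → XII.1.2; with added sugar → XII.1.2.2. Scheduled 10%. No special measure applies. → 10%.
Line B: sugar confectionery → XII.1; frozen → XII.1.1; with no added sugar → XII.1.1.2. Scheduled 36%. Dunmara agreement on XII.1: not wholly obtained. → 36%.
Line C: sugar confectionery → XII.1; chilled → XII.1.3; with no added sugar → XII.1.3.1. Scheduled 28%. quota on XII.1.3 open → in-quota 16%; anti-dumping (Eswyn, XII.1.3): +31%; total 16% + 31% = 47%. → 47%.
Sum: 10% + 36% + 47% = 93%.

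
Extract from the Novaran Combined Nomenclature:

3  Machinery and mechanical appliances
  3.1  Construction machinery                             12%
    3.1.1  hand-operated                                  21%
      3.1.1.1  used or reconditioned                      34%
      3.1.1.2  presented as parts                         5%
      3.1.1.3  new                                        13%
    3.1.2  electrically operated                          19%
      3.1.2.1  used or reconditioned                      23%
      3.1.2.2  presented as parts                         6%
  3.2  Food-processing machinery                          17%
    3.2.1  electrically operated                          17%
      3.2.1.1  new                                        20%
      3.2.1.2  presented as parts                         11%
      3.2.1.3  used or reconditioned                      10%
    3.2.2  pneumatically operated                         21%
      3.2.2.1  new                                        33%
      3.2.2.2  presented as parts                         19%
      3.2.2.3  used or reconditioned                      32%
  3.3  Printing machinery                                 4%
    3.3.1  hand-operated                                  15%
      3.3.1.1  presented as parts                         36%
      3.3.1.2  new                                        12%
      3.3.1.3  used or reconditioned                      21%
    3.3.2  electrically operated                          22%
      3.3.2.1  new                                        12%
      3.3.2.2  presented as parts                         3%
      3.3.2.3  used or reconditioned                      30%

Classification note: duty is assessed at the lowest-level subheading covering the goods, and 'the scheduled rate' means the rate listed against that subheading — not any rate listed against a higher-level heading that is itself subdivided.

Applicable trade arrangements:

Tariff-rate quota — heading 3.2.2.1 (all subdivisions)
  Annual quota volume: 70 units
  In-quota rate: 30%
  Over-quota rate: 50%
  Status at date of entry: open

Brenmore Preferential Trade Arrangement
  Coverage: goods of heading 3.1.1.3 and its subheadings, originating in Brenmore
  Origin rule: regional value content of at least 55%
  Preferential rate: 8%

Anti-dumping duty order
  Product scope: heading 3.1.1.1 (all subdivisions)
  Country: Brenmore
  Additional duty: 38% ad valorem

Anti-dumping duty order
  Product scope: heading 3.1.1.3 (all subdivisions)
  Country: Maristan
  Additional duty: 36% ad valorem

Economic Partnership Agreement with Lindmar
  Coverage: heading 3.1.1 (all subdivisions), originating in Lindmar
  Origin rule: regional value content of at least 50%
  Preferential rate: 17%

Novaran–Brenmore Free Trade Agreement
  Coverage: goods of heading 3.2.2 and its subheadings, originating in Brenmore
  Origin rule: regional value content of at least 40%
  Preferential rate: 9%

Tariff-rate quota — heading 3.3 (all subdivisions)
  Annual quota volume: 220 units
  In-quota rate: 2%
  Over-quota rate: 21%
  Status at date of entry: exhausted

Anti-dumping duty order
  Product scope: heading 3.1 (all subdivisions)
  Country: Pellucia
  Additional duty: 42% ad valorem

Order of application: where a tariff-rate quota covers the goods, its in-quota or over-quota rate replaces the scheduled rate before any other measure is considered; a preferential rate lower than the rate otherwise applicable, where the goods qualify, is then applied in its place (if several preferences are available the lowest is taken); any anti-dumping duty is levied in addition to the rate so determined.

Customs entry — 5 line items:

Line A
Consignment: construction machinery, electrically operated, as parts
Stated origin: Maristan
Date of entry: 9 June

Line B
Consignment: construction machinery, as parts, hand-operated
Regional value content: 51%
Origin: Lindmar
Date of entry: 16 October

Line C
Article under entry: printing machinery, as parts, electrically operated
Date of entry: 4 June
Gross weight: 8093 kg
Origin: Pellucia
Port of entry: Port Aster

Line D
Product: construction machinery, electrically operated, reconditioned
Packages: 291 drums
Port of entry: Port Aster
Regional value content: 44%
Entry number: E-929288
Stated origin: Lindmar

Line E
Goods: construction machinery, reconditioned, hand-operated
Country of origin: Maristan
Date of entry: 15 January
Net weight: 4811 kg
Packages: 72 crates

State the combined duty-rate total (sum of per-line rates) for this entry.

Line A: construction → 3.1; electrically operated → 3.1.2; as parts → 3.1.2.2. Scheduled 6%. No special measure applies. → 6%.
Line B: construction → 3.1; hand-operated → 3.1.1; as parts → 3.1.1.2. Scheduled 5%. Lindmar agreement on 3.1.1: RVC ≥ 50% → 17% available; preference 17% not lower than 5% → no reduction. → 5%.
Line C: printing → 3.3; electrically operated → 3.3.2; as parts → 3.3.2.2. Scheduled 3%. quota on 3.3 exhausted → over-quota 21%. → 21%.
Line D: construction → 3.1; electrically operated → 3.1.2; reconditioned → 3.1.2.1. Scheduled 23%. Lindmar agreement on 3.1.1: 3.1.2.1 not covered. → 23%.
Line E: construction → 3.1; hand-operated → 3.1.1; reconditioned → 3.1.1.1. Scheduled 34%. No special measure applies. → 34%.
Sum: 6% + 5% + 21% + 23% + 34% = 89%.

89%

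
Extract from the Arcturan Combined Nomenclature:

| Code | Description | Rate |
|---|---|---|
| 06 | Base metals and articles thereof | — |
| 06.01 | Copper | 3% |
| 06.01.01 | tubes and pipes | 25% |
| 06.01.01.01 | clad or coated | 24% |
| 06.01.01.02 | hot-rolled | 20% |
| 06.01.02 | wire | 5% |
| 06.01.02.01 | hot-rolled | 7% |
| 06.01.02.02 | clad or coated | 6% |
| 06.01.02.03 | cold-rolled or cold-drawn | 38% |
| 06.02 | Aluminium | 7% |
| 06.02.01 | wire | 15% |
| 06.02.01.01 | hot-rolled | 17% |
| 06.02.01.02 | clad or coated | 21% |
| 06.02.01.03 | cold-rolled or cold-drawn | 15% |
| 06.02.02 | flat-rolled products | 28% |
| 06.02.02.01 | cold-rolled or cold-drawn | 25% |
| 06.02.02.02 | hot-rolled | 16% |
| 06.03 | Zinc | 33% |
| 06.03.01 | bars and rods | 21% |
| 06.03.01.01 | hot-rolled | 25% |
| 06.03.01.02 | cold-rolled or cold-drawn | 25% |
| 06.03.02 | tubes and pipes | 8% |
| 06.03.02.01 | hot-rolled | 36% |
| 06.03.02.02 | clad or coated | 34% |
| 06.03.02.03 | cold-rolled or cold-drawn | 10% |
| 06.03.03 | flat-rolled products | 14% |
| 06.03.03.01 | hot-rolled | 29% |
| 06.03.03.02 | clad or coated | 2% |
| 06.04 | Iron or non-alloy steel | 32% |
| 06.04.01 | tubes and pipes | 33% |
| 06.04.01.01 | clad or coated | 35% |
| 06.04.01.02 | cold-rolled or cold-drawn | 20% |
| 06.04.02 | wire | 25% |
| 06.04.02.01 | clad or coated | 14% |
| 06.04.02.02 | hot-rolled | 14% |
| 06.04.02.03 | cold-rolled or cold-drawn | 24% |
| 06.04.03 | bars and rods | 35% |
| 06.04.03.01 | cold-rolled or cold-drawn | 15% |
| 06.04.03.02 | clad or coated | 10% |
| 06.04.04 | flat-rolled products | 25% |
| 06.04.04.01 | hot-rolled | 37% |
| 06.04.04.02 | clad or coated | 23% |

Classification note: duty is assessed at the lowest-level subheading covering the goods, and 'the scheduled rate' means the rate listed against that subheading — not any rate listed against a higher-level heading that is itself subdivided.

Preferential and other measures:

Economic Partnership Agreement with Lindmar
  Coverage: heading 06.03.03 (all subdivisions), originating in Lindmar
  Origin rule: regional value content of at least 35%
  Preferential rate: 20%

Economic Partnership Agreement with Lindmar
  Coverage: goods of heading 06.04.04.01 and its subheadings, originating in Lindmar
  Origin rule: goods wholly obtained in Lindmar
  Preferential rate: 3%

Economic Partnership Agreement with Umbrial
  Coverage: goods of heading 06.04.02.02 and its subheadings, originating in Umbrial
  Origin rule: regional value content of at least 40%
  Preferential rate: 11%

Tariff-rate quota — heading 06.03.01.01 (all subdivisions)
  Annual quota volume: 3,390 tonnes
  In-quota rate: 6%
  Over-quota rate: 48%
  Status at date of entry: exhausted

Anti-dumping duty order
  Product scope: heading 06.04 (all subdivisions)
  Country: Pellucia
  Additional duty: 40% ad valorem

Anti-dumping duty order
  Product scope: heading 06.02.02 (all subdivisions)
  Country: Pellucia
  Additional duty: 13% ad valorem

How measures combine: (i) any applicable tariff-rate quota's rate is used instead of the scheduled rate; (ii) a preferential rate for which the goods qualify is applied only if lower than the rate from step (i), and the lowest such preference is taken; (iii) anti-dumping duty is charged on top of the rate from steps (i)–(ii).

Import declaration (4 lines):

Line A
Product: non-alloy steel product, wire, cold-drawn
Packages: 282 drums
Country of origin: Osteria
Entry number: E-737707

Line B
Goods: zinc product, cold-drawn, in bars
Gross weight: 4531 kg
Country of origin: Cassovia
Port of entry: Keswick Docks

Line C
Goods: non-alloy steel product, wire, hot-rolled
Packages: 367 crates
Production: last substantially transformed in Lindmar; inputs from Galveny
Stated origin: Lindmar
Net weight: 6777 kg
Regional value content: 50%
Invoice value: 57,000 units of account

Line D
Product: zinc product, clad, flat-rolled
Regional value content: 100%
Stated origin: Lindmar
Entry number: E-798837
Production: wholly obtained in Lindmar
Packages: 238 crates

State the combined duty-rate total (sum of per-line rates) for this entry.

65%

Line A: non-alloy steel → 06.04; wire → 06.04.02; cold-drawn → 06.04.02.03. Scheduled 24%. No special measure applies. → 24%.
Line B: zinc → 06.03; in bars → 06.03.01; cold-drawn → 06.03.01.02. Scheduled 25%. No special measure applies. → 25%.
Line C: non-alloy steel → 06.04; wire → 06.04.02; hot-rolled → 06.04.02.02. Scheduled 14%. Lindmar agreement on 06.03.03: 06.04.02.02 not covered; Lindmar agreement on 06.04.04.01: 06.04.02.02 not covered. → 14%.
Line D: zinc → 06.03; flat-rolled → 06.03.03; clad → 06.03.03.02. Scheduled 2%. Lindmar agreement on 06.03.03: RVC ≥ 35% → 20% available; Lindmar agreement on 06.04.04.01: 06.03.03.02 not covered; preference 20% not lower than 2% → no reduction. → 2%.
Sum: 24% + 25% + 14% + 2% = 65%.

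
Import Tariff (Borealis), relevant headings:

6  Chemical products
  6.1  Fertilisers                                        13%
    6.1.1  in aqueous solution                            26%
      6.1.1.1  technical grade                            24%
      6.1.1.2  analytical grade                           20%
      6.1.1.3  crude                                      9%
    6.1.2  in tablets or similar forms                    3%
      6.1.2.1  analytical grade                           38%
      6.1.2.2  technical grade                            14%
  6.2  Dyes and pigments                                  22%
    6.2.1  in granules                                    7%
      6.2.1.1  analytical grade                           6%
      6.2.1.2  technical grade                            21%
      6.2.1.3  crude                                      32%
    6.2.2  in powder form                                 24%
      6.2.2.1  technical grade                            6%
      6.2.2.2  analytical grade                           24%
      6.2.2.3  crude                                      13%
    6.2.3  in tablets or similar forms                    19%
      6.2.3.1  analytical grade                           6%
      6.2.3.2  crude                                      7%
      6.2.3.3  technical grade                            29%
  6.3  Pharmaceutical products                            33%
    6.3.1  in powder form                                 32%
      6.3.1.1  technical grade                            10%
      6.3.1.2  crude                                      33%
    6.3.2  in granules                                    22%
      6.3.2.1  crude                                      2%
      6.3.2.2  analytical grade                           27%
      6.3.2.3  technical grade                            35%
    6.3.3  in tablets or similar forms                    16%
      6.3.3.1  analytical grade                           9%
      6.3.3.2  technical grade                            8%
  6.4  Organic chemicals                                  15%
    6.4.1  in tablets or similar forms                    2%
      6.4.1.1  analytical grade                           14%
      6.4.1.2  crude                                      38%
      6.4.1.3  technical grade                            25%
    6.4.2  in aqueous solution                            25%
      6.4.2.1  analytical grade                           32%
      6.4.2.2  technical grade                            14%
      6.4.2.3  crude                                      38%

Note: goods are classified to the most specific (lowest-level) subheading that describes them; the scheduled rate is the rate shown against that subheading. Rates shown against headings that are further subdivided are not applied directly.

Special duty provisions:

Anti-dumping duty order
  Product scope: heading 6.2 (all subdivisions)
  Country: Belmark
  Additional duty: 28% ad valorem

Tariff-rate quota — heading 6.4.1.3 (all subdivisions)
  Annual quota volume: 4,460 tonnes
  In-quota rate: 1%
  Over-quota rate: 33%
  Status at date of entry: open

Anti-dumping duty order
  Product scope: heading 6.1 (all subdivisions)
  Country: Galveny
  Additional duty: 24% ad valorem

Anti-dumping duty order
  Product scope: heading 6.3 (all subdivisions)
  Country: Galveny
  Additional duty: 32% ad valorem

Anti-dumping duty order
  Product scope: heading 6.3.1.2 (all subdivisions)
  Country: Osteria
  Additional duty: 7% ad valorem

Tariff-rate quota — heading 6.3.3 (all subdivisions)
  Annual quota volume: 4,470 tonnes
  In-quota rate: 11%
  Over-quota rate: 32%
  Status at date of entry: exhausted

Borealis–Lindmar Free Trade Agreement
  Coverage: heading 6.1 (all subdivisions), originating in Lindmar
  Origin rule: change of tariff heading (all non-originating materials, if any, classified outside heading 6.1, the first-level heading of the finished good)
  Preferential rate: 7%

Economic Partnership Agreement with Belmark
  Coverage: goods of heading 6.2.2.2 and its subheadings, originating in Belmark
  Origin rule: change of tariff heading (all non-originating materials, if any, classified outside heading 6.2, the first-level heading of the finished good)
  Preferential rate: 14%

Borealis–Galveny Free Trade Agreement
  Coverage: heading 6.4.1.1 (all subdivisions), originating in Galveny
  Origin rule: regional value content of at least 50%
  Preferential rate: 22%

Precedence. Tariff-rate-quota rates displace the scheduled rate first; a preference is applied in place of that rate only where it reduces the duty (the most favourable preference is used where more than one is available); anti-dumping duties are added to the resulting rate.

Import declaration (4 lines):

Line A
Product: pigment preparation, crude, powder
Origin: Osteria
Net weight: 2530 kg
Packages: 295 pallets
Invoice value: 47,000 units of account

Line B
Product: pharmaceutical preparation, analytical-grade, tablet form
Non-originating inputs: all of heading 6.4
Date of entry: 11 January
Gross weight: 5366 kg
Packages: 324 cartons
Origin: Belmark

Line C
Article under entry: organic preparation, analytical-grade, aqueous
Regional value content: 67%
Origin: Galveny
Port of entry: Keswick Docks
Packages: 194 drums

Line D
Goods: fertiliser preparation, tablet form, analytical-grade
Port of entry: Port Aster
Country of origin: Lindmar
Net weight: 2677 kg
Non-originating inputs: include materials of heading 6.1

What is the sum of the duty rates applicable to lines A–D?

115%

Line A: pigment → 6.2; powder → 6.2.2; crude → 6.2.2.3. Scheduled 13%. No special measure applies. → 13%.
Line B: pharmaceutical → 6.3; tablet form → 6.3.3; analytical-grade → 6.3.3.1. Scheduled 9%. quota on 6.3.3 exhausted → over-quota 32%; Belmark agreement on 6.2.2.2: 6.3.3.1 not covered. → 32%.
Line C: organic → 6.4; aqueous → 6.4.2; analytical-grade → 6.4.2.1. Scheduled 32%. Galveny agreement on 6.4.1.1: 6.4.2.1 not covered. → 32%.
Line D: fertiliser → 6.1; tablet form → 6.1.2; analytical-grade → 6.1.2.1. Scheduled 38%. Lindmar agreement on 6.1: CTH not met. → 38%.
Sum: 13% + 32% + 32% + 38% = 115%.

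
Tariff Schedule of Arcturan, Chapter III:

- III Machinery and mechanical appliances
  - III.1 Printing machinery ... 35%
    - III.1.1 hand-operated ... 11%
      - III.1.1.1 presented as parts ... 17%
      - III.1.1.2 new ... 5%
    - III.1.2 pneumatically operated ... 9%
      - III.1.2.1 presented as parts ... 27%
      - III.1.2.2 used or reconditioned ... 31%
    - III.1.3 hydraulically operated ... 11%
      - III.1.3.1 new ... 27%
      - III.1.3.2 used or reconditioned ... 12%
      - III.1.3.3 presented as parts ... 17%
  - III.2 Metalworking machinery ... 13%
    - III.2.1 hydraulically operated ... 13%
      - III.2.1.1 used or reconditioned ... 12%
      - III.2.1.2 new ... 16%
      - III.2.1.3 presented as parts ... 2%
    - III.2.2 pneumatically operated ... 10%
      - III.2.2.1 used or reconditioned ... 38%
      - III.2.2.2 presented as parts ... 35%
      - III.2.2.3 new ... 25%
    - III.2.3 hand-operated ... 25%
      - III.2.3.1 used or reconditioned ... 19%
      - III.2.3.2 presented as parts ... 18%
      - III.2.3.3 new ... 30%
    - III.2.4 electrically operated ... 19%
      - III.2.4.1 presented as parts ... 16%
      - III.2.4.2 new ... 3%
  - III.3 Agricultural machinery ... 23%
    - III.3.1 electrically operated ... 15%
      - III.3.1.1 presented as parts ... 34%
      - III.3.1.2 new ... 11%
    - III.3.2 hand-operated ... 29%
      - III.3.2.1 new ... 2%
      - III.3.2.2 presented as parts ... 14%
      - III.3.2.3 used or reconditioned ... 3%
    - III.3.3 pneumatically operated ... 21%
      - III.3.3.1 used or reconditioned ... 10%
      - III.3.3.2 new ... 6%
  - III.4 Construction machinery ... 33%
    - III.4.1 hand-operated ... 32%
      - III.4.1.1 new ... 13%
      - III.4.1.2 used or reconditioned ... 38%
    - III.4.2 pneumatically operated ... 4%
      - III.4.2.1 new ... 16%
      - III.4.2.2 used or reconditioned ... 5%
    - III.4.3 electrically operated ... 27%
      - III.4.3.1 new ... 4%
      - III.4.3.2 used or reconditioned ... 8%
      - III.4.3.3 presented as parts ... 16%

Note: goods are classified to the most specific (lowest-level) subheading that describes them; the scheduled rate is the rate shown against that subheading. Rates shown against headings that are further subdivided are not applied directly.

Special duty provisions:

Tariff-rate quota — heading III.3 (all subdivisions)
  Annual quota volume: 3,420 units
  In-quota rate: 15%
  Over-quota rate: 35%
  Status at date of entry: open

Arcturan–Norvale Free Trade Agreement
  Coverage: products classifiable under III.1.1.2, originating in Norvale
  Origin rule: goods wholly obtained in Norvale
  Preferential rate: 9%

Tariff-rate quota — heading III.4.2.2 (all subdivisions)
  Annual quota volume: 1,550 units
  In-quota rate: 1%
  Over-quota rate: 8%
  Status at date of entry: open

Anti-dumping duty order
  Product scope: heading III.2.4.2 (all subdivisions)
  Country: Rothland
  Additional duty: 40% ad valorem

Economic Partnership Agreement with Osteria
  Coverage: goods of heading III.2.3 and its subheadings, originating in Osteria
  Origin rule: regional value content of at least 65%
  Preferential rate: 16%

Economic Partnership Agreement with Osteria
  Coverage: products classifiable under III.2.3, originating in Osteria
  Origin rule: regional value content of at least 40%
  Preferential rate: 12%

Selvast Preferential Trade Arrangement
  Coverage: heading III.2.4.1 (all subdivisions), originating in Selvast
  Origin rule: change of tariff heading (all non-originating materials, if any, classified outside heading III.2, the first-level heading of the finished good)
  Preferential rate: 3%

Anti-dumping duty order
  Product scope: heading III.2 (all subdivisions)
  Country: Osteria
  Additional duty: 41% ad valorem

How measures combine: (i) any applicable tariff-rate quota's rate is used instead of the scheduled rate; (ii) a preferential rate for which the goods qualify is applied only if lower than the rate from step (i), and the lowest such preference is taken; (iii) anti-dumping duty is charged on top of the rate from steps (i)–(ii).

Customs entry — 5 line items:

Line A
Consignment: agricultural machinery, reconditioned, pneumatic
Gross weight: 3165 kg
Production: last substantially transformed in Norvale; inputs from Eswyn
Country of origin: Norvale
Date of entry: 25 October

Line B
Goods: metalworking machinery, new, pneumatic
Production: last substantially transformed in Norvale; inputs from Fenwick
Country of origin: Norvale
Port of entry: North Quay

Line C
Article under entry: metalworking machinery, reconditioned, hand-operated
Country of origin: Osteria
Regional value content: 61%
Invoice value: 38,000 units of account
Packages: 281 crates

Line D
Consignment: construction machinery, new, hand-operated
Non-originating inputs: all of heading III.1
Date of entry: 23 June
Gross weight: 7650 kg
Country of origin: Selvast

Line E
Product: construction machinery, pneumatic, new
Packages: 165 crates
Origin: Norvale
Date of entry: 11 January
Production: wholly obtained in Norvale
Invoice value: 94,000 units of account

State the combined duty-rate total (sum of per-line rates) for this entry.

122%

Line A: agricultural → III.3; pneumatic → III.3.3; reconditioned → III.3.3.1. Scheduled 10%. quota on III.3 open → in-quota 15%; Norvale agreement on III.1.1.2: III.3.3.1 not covered. → 15%.
Line B: metalworking → III.2; pneumatic → III.2.2; new → III.2.2.3. Scheduled 25%. Norvale agreement on III.1.1.2: III.2.2.3 not covered. → 25%.
Line C: metalworking → III.2; hand-operated → III.2.3; reconditioned → III.2.3.1. Scheduled 19%. Osteria agreement on III.2.3: RVC < 65%; Osteria agreement on III.2.3: RVC ≥ 40% → 12% available; preferential 12%; anti-dumping (Osteria, III.2): +41%; total 12% + 41% = 53%. → 53%.
Line D: construction → III.4; hand-operated → III.4.1; new → III.4.1.1. Scheduled 13%. Selvast agreement on III.2.4.1: III.4.1.1 not covered. → 13%.
Line E: construction → III.4; pneumatic → III.4.2; new → III.4.2.1. Scheduled 16%. Norvale agreement on III.1.1.2: III.4.2.1 not covered. → 16%.
Sum: 15% + 25% + 53% + 13% + 16% = 122%.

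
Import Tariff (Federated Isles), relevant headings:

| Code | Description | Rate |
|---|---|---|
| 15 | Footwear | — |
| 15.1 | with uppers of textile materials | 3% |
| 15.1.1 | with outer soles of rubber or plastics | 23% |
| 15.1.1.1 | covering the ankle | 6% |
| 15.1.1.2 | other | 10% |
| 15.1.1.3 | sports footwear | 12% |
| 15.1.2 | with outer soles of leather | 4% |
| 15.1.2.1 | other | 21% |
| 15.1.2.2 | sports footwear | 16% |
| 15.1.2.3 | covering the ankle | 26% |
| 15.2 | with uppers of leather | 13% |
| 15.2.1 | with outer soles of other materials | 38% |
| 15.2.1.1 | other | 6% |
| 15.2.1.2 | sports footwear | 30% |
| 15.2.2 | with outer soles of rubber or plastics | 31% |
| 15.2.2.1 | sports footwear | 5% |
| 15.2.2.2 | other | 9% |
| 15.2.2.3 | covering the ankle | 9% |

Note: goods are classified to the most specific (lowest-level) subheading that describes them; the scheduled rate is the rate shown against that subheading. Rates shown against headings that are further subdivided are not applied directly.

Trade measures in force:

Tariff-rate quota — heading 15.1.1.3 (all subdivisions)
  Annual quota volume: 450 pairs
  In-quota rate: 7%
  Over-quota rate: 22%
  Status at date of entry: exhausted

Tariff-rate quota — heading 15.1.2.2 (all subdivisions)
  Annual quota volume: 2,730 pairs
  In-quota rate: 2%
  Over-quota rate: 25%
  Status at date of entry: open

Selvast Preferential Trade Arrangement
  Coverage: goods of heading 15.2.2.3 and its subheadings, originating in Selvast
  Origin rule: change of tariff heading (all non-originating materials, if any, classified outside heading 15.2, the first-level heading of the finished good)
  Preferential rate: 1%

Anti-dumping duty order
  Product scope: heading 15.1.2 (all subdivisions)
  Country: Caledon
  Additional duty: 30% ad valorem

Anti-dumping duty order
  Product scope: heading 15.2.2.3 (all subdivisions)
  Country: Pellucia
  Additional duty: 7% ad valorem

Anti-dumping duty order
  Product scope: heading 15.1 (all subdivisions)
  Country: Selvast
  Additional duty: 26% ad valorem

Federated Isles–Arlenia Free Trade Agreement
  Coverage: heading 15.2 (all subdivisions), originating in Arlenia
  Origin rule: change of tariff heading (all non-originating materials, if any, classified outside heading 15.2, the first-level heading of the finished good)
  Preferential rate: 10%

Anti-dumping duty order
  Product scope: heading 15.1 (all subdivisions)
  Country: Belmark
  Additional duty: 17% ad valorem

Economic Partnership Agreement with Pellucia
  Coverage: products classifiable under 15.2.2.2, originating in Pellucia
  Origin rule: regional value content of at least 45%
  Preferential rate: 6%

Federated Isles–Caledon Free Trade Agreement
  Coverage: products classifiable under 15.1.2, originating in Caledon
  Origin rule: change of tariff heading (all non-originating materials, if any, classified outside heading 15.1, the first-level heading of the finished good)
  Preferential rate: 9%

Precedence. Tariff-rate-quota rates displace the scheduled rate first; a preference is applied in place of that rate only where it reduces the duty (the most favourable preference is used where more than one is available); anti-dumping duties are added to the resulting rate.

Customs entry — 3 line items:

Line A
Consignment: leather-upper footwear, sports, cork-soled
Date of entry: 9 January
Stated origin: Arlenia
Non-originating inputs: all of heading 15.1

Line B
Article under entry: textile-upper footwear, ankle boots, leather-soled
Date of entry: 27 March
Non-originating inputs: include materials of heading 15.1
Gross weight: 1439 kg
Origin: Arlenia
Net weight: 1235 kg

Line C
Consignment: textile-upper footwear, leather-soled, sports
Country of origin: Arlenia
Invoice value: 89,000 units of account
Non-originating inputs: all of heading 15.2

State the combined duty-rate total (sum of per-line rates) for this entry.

Line A: leather-upper → 15.2; cork-soled → 15.2.1; sports → 15.2.1.2. Scheduled 30%. Arlenia agreement on 15.2: CTH met → 10% available; preferential 10%. → 10%.
Line B: textile-upper → 15.1; leather-soled → 15.1.2; ankle boots → 15.1.2.3. Scheduled 26%. Arlenia agreement on 15.2: 15.1.2.3 not covered. → 26%.
Line C: textile-upper → 15.1; leather-soled → 15.1.2; sports → 15.1.2.2. Scheduled 16%. quota on 15.1.2.2 open → in-quota 2%; Arlenia agreement on 15.2: 15.1.2.2 not covered. → 2%.
Sum: 10% + 26% + 2% = 38%.

38%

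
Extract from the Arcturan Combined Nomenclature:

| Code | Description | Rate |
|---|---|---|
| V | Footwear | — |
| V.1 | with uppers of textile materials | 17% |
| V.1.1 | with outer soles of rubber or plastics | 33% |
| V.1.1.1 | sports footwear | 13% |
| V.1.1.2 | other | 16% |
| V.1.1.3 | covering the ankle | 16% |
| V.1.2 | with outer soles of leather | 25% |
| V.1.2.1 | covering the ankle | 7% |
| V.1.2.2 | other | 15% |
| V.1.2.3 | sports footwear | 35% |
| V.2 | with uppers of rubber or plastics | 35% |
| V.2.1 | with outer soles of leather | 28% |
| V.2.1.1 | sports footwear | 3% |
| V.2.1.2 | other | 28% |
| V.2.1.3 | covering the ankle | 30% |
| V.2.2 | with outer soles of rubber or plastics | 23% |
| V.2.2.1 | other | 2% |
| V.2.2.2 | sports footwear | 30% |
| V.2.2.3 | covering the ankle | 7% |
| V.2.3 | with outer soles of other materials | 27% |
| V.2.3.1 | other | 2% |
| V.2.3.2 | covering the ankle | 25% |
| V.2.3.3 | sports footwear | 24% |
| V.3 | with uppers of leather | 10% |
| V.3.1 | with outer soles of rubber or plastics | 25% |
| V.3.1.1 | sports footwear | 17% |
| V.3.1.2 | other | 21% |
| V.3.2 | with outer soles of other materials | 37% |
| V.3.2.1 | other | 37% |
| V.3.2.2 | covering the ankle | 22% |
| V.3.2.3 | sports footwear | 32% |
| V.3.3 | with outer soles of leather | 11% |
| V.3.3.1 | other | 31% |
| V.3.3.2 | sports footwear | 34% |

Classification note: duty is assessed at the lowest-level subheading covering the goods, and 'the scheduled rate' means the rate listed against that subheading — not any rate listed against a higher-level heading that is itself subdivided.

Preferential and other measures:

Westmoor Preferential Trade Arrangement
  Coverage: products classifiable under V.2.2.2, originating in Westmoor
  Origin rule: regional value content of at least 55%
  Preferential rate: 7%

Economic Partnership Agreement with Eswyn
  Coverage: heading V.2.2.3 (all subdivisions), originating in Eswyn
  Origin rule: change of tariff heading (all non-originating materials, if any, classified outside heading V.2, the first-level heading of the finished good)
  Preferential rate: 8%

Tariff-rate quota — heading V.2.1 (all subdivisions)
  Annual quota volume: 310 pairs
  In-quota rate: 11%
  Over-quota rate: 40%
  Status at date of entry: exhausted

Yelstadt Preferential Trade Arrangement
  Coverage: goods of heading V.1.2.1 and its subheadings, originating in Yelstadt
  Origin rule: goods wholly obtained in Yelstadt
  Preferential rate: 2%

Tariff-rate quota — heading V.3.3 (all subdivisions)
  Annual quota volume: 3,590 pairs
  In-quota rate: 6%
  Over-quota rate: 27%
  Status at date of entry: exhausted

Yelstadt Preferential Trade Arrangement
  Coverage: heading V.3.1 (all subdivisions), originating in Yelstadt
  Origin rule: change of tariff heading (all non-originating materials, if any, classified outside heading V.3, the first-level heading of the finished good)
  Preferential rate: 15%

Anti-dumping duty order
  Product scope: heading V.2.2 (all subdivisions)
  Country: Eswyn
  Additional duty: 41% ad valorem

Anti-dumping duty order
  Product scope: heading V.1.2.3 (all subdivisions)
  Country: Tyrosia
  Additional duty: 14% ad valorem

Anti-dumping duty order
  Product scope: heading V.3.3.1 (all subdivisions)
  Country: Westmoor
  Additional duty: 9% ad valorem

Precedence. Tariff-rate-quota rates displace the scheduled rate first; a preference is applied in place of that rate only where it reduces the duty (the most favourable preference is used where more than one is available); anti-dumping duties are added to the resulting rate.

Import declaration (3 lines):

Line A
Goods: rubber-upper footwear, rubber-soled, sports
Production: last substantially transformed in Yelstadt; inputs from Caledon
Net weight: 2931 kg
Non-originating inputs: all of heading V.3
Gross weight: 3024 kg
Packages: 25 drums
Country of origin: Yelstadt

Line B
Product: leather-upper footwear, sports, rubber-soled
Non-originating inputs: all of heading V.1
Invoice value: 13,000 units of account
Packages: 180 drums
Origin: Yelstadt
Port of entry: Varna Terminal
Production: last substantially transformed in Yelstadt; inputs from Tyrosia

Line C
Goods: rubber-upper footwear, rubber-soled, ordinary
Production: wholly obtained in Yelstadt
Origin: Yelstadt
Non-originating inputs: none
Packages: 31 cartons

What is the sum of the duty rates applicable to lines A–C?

Line A: rubber-upper → V.2; rubber-soled → V.2.2; sports → V.2.2.2. Scheduled 30%. Yelstadt agreement on V.1.2.1: V.2.2.2 not covered; Yelstadt agreement on V.3.1: V.2.2.2 not covered. → 30%.
Line B: leather-upper → V.3; rubber-soled → V.3.1; sports → V.3.1.1. Scheduled 17%. Yelstadt agreement on V.1.2.1: V.3.1.1 not covered; Yelstadt agreement on V.3.1: CTH met → 15% available; preferential 15%. → 15%.
Line C: rubber-upper → V.2; rubber-soled → V.2.2; ordinary → V.2.2.1. Scheduled 2%. Yelstadt agreement on V.1.2.1: V.2.2.1 not covered; Yelstadt agreement on V.3.1: V.2.2.1 not covered. → 2%.
Sum: 30% + 15% + 2% = 47%.

47%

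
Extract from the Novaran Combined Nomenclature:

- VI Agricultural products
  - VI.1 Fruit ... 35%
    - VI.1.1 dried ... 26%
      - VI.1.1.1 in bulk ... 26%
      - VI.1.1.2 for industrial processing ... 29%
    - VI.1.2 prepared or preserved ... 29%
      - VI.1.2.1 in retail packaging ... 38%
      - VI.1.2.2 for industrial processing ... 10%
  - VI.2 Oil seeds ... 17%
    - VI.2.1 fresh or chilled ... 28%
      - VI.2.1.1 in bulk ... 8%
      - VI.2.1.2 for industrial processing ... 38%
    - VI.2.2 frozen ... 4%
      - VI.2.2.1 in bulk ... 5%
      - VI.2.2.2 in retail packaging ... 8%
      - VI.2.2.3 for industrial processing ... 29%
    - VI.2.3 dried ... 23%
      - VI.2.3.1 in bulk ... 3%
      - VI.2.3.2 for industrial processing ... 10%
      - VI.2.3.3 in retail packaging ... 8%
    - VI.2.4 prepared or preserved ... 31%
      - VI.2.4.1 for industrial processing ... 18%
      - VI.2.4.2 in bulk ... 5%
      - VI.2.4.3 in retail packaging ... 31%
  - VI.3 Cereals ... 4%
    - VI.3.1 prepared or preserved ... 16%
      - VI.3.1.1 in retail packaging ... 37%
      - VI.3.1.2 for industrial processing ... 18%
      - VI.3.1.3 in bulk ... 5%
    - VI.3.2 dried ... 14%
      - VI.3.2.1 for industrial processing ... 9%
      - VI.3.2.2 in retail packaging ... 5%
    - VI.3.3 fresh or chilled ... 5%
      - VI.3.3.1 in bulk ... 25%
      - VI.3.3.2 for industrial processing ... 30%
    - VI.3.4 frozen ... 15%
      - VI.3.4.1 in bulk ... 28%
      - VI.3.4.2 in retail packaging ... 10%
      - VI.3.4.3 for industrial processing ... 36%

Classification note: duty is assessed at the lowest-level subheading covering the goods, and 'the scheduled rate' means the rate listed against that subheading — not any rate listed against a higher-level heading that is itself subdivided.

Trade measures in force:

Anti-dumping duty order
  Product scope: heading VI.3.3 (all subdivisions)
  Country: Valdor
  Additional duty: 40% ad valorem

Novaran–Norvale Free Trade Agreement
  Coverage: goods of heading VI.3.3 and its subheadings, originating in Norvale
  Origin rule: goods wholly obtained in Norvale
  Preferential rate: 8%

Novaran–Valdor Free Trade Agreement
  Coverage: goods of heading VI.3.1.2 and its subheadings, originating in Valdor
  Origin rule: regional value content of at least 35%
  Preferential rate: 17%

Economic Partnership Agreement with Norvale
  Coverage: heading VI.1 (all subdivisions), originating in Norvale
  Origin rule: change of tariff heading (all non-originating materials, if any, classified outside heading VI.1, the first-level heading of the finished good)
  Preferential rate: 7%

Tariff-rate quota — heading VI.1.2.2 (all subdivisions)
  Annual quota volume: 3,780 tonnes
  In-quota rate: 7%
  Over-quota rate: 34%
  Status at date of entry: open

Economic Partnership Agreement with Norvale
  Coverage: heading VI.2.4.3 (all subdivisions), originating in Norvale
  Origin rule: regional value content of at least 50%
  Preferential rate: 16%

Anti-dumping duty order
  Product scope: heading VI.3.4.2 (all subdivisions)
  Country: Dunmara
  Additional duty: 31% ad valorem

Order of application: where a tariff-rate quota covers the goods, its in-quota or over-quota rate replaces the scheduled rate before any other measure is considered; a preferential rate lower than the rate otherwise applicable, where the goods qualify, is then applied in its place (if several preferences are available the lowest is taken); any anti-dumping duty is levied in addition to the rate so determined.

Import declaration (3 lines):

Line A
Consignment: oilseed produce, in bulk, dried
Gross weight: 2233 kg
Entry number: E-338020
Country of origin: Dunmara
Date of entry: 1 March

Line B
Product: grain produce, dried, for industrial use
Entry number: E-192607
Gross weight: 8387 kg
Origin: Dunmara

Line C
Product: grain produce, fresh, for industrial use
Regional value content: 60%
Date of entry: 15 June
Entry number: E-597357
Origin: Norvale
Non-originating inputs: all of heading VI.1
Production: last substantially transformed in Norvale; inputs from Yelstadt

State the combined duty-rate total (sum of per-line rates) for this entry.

42%

Line A: oilseed → VI.2; dried → VI.2.3; in bulk → VI.2.3.1. Scheduled 3%. No special measure applies. → 3%.
Line B: grain → VI.3; dried → VI.3.2; for industrial use → VI.3.2.1. Scheduled 9%. No special measure applies. → 9%.
Line C: grain → VI.3; fresh → VI.3.3; for industrial use → VI.3.3.2. Scheduled 30%. Norvale agreement on VI.3.3: not wholly obtained; Norvale agreement on VI.1: VI.3.3.2 not covered; Norvale agreement on VI.2.4.3: VI.3.3.2 not covered. → 30%.
Sum: 3% + 9% + 30% = 42%.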